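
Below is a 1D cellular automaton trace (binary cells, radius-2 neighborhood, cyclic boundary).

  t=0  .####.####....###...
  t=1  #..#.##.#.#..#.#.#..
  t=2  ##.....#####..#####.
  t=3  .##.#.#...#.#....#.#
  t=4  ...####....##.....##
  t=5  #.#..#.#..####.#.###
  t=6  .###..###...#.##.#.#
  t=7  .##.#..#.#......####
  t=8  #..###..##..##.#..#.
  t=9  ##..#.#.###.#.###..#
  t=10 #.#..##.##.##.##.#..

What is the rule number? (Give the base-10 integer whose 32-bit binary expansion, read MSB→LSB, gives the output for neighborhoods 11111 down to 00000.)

  #####|.  b31=0 t=2,i=9
  ####.|#  b30=1 t=0,i=3
  ###.#|.  b29=0 t=0,i=4
  ###..|.  b28=0 t=0,i=9
  ##.##|#  b27=1 t=0,i=5
  ##.#.|#  b26=1 t=1,i=7
  ##..#|#  b25=1 t=2,i=12
  ##...|#  b24=1 t=0,i=10
  #.###|#  b23=1 t=0,i=6
  #.##.|.  b22=0 t=1,i=5
  #.#.#|#  b21=1 t=1,i=8
  #.#..|#  b20=1 t=1,i=10
  #..##|.  b19=0 t=2,i=13
  #..#.|.  b18=0 t=1,i=2
  #...#|.  b17=0 t=3,i=8
  #....|.  b16=0 t=0,i=11
  .####|.  b15=0 t=0,i=2
  .###.|#  b14=1 t=0,i=15
  .##.#|.  b13=0 t=1,i=6
  .##..|#  b12=1 t=2,i=1
  .#.##|.  b11=0 t=1,i=4
  .#.#.|#  b10=1 t=1,i=9
  .#..#|#  b9=1 t=1,i=1
  .#...|.  b8=0 t=3,i=7
  ..###|.  b7=0 t=0,i=1
  ..##.|#  b6=1 t=4,i=11
  ..#.#|.  b5=0 t=1,i=3
  ..#..|#  b4=1 t=1,i=0
  ...##|#  b3=1 t=0,i=0
  ...#.|.  b2=0 t=3,i=9
  ....#|.  b1=0 t=0,i=12
  .....|#  b0=1 t=2,i=4
  bits 01001111101100000101011001011001 = 1336956505

1336956505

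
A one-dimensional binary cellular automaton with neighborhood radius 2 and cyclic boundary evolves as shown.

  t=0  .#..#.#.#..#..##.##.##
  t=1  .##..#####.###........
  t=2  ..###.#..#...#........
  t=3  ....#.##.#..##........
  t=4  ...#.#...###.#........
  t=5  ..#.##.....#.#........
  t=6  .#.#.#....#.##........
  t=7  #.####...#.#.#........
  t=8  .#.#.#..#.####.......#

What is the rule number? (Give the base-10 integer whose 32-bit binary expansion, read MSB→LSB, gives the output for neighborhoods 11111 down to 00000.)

842571284

  nb #####: next=.  (t=1,i=7, bit31=0)
  nb ####.: next=.  (t=1,i=8, bit30=0)
  nb ###.#: next=#  (t=1,i=9, bit29=1)
  nb ###..: next=#  (t=1,i=13, bit28=1)
  nb ##.##: next=.  (t=0,i=16, bit27=0)
  nb ##.#.: next=.  (t=0,i=0, bit26=0)
  nb ##..#: next=#  (t=1,i=3, bit25=1)
  nb ##...: next=.  (t=1,i=14, bit24=0)
  nb #.###: next=.  (t=1,i=11, bit23=0)
  nb #.##.: next=.  (t=0,i=17, bit22=0)
  nb #.#.#: next=#  (t=0,i=6, bit21=1)
  nb #.#..: next=#  (t=0,i=1, bit20=1)
  nb #..##: next=#  (t=0,i=13, bit19=1)
  nb #..#.: next=.  (t=0,i=3, bit18=0)
  nb #...#: next=.  (t=2,i=11, bit17=0)
  nb #....: next=.  (t=1,i=15, bit16=0)
  nb .####: next=#  (t=1,i=6, bit15=1)
  nb .###.: next=.  (t=1,i=12, bit14=0)
  nb .##.#: next=.  (t=0,i=15, bit13=0)
  nb .##..: next=#  (t=1,i=2, bit12=1)
  nb .#.##: next=#  (t=3,i=5, bit11=1)
  nb .#.#.: next=#  (t=0,i=5, bit10=1)
  nb .#..#: next=#  (t=0,i=2, bit9=1)
  nb .#...: next=.  (t=2,i=10, bit8=0)
  nb ..###: next=.  (t=1,i=5, bit7=0)
  nb ..##.: next=.  (t=0,i=14, bit6=0)
  nb ..#.#: next=.  (t=0,i=4, bit5=0)
  nb ..#..: next=#  (t=0,i=11, bit4=1)
  nb ...##: next=.  (t=1,i=0, bit3=0)
  nb ...#.: next=#  (t=2,i=12, bit2=1)
  nb ....#: next=.  (t=1,i=21, bit1=0)
  nb .....: next=.  (t=1,i=16, bit0=0)
  bits 00110010001110001001111000010100 = 842571284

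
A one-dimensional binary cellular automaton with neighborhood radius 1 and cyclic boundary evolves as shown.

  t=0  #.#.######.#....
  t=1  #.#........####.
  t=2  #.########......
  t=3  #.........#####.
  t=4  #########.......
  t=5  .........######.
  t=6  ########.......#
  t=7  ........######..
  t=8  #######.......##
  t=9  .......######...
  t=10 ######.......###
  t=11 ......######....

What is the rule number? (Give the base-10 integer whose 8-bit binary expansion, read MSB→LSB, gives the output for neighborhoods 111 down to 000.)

  ###|.  b7=0 t=0,i=5
  ##.|.  b6=0 t=0,i=9
  #.#|.  b5=0 t=0,i=1
  #..|#  b4=1 t=0,i=12
  .##|.  b3=0 t=0,i=4
  .#.|#  b2=1 t=0,i=0
  ..#|.  b1=0 t=0,i=15
  ...|#  b0=1 t=0,i=13
  bits 00010101 = 21

21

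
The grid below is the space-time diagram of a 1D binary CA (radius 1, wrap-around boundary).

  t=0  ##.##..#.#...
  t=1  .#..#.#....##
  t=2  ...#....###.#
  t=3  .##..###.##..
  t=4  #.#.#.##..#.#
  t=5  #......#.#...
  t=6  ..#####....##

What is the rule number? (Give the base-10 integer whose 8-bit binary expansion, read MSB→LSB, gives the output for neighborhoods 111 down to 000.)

195

  [7] ### => #  t=2,i=9
  [6] ##. => #  t=0,i=1
  [5] #.# => .  t=0,i=2
  [4] #.. => .  t=0,i=5
  [3] .## => .  t=0,i=0
  [2] .#. => .  t=0,i=7
  [1] ..# => #  t=0,i=6
  [0] ... => #  t=0,i=11
  bits 11000011 = 195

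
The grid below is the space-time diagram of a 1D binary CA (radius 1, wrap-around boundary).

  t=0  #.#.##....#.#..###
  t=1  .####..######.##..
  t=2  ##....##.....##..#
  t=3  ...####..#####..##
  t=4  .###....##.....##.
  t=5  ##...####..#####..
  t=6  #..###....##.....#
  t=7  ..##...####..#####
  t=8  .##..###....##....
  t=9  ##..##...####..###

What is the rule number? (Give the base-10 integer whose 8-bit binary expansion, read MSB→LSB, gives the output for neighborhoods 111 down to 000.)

47

  nb ###: next=.  (t=0,i=16, bit7=0)
  nb ##.: next=.  (t=0,i=0, bit6=0)
  nb #.#: next=#  (t=0,i=1, bit5=1)
  nb #..: next=.  (t=0,i=6, bit4=0)
  nb .##: next=#  (t=0,i=4, bit3=1)
  nb .#.: next=#  (t=0,i=2, bit2=1)
  nb ..#: next=#  (t=0,i=9, bit1=1)
  nb ...: next=#  (t=0,i=7, bit0=1)
  bits 00101111 = 47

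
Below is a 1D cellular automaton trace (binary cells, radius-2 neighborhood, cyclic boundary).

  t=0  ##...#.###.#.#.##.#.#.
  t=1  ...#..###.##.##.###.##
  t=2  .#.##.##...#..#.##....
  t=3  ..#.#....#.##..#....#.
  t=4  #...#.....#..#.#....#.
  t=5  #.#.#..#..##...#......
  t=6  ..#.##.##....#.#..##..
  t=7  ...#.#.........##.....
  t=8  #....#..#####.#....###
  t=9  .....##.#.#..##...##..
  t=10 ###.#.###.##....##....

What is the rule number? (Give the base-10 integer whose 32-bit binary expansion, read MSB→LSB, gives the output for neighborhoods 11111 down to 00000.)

2259839641

  nb #####: next=#  (t=8,i=10, bit31=1)
  nb ####.: next=.  (t=8,i=11, bit30=0)
  nb ###.#: next=.  (t=0,i=9, bit29=0)
  nb ###..: next=.  (t=8,i=0, bit28=0)
  nb ##.##: next=.  (t=1,i=9, bit27=0)
  nb ##.#.: next=#  (t=0,i=10, bit26=1)
  nb ##..#: next=#  (t=3,i=13, bit25=1)
  nb ##...: next=.  (t=0,i=2, bit24=0)
  nb #.###: next=#  (t=0,i=7, bit23=1)
  nb #.##.: next=.  (t=0,i=0, bit22=0)
  nb #.#.#: next=#  (t=0,i=11, bit21=1)
  nb #.#..: next=#  (t=3,i=4, bit20=1)
  nb #..##: next=.  (t=1,i=5, bit19=0)
  nb #..#.: next=.  (t=2,i=13, bit18=0)
  nb #...#: next=#  (t=0,i=3, bit17=1)
  nb #....: next=.  (t=2,i=19, bit16=0)
  nb .####: next=.  (t=8,i=9, bit15=0)
  nb .###.: next=#  (t=0,i=8, bit14=1)
  nb .##.#: next=#  (t=0,i=16, bit13=1)
  nb .##..: next=.  (t=0,i=1, bit12=0)
  nb .#.##: next=#  (t=0,i=6, bit11=1)
  nb .#.#.: next=.  (t=0,i=12, bit10=0)
  nb .#..#: next=#  (t=1,i=4, bit9=1)
  nb .#...: next=.  (t=3,i=5, bit8=0)
  nb ..###: next=#  (t=1,i=6, bit7=1)
  nb ..##.: next=.  (t=5,i=10, bit6=0)
  nb ..#.#: next=.  (t=0,i=5, bit5=0)
  nb ..#..: next=#  (t=1,i=3, bit4=1)
  nb ...##: next=#  (t=7,i=14, bit3=1)
  nb ...#.: next=.  (t=0,i=4, bit2=0)
  nb ....#: next=.  (t=2,i=21, bit1=0)
  nb .....: next=#  (t=2,i=20, bit0=1)
  bits 10000110101100100110101010011001 = 2259839641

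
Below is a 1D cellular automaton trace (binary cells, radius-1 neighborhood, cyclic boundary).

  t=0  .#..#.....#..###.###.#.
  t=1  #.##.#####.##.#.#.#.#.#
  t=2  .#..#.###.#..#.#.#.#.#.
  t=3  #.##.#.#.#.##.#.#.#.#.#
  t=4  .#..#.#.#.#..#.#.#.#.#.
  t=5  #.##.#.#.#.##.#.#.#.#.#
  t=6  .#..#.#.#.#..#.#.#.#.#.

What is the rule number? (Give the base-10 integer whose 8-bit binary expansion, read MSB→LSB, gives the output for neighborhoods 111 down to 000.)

  [7] ### => #  t=0,i=14
  [6] ##. => .  t=0,i=15
  [5] #.# => #  t=0,i=16
  [4] #.. => #  t=0,i=2
  [3] .## => .  t=0,i=13
  [2] .#. => .  t=0,i=1
  [1] ..# => #  t=0,i=0
  [0] ... => #  t=0,i=6
  bits 10110011 = 179

179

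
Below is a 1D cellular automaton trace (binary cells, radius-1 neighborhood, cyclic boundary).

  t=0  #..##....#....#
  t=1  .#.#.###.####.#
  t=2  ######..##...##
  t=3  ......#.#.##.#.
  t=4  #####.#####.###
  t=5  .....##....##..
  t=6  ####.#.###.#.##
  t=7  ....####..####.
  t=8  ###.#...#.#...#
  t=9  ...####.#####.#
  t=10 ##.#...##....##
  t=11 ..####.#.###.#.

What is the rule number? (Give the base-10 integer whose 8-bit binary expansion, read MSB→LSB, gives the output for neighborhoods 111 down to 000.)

  nb ###: next=.  (t=1,i=6, bit7=0)
  nb ##.: next=.  (t=0,i=0, bit6=0)
  nb #.#: next=#  (t=1,i=0, bit5=1)
  nb #..: next=#  (t=0,i=1, bit4=1)
  nb .##: next=#  (t=0,i=3, bit3=1)
  nb .#.: next=#  (t=0,i=9, bit2=1)
  nb ..#: next=.  (t=0,i=2, bit1=0)
  nb ...: next=#  (t=0,i=6, bit0=1)
  bits 00111101 = 61

61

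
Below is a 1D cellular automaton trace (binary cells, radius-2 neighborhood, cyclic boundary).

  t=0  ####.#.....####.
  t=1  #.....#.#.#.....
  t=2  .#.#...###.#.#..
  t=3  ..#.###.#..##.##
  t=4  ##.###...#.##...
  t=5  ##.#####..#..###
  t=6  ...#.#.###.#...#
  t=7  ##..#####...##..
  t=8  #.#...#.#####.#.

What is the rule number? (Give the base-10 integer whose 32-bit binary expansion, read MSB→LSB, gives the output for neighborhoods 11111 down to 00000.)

2477158217

  ##### -> #   bit 31 = 1  t=5,i=5
  ####. -> .   bit 30 = 0  t=0,i=2
  ###.# -> .   bit 29 = 0  t=0,i=3
  ###.. -> #   bit 28 = 1  t=4,i=5
  ##.## -> .   bit 27 = 0  t=0,i=15
  ##.#. -> .   bit 26 = 0  t=0,i=4
  ##..# -> #   bit 25 = 1  t=3,i=0
  ##... -> #   bit 24 = 1  t=4,i=6
  #.### -> #   bit 23 = 1  t=0,i=0
  #.##. -> .   bit 22 = 0  t=3,i=14
  #.#.# -> #   bit 21 = 1  t=1,i=8
  #.#.. -> .   bit 20 = 0  t=0,i=5
  #..## -> .   bit 19 = 0  t=3,i=10
  #..#. -> #   bit 18 = 1  t=3,i=1
  #...# -> #   bit 17 = 1  t=2,i=5
  #.... -> .   bit 16 = 0  t=0,i=7
  .#### -> .   bit 15 = 0  t=0,i=1
  .###. -> #   bit 14 = 1  t=2,i=8
  .##.# -> #   bit 13 = 1  t=3,i=12
  .##.. -> .   bit 12 = 0  t=3,i=15
  .#.## -> #   bit 11 = 1  t=3,i=3
  .#.#. -> #   bit 10 = 1  t=1,i=7
  .#..# -> #   bit 9 = 1  t=3,i=9
  .#... -> #   bit 8 = 1  t=0,i=6
  ..### -> .   bit 7 = 0  t=0,i=11
  ..##. -> #   bit 6 = 1  t=3,i=11
  ..#.# -> .   bit 5 = 0  t=1,i=6
  ..#.. -> .   bit 4 = 0  t=1,i=0
  ...## -> #   bit 3 = 1  t=0,i=10
  ...#. -> .   bit 2 = 0  t=1,i=5
  ....# -> .   bit 1 = 0  t=0,i=9
  ..... -> #   bit 0 = 1  t=0,i=8
  bits 10010011101001100110111101001001 = 2477158217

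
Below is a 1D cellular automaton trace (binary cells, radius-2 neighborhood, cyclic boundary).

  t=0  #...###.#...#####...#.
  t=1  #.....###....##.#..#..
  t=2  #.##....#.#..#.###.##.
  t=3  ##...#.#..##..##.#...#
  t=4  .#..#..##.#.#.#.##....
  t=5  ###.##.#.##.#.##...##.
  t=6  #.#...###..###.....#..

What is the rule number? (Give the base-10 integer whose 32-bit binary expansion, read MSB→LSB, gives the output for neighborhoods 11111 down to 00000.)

3065088597

  nb #####: next=#  (t=0,i=14, bit31=1)
  nb ####.: next=.  (t=0,i=15, bit30=0)
  nb ###.#: next=#  (t=0,i=6, bit29=1)
  nb ###..: next=#  (t=0,i=16, bit28=1)
  nb ##.##: next=.  (t=2,i=18, bit27=0)
  nb ##.#.: next=#  (t=0,i=7, bit26=1)
  nb ##..#: next=#  (t=3,i=12, bit25=1)
  nb ##...: next=.  (t=0,i=17, bit24=0)
  nb #.###: next=#  (t=2,i=15, bit23=1)
  nb #.##.: next=.  (t=2,i=2, bit22=0)
  nb #.#.#: next=#  (t=2,i=0, bit21=1)
  nb #.#..: next=#  (t=0,i=0, bit20=1)
  nb #..##: next=.  (t=3,i=9, bit19=0)
  nb #..#.: next=.  (t=1,i=18, bit18=0)
  nb #...#: next=.  (t=0,i=2, bit17=0)
  nb #....: next=#  (t=1,i=2, bit16=1)
  nb .####: next=#  (t=0,i=13, bit15=1)
  nb .###.: next=.  (t=0,i=5, bit14=0)
  nb .##.#: next=.  (t=1,i=14, bit13=0)
  nb .##..: next=.  (t=2,i=3, bit12=0)
  nb .#.##: next=#  (t=2,i=1, bit11=1)
  nb .#.#.: next=.  (t=0,i=21, bit10=0)
  nb .#..#: next=#  (t=1,i=17, bit9=1)
  nb .#...: next=.  (t=0,i=1, bit8=0)
  nb ..###: next=.  (t=0,i=4, bit7=0)
  nb ..##.: next=#  (t=1,i=13, bit6=1)
  nb ..#.#: next=.  (t=0,i=20, bit5=0)
  nb ..#..: next=#  (t=1,i=0, bit4=1)
  nb ...##: next=.  (t=0,i=3, bit3=0)
  nb ...#.: next=#  (t=0,i=19, bit2=1)
  nb ....#: next=.  (t=1,i=4, bit1=0)
  nb .....: next=#  (t=1,i=3, bit0=1)
  bits 10110110101100011000101001010101 = 3065088597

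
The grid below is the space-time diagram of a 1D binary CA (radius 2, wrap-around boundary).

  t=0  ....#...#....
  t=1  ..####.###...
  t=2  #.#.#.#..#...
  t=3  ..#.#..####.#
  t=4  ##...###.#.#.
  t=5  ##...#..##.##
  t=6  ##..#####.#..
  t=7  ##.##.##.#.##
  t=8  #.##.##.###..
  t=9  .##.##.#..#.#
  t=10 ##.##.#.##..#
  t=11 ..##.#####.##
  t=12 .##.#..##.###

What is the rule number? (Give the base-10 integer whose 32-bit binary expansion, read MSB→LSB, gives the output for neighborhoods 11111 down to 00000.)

3698072534

  #####|#  b31=1 t=6,i=6
  ####.|#  b30=1 t=1,i=4
  ###.#|.  b29=0 t=1,i=5
  ###..|#  b28=1 t=1,i=9
  ##.##|#  b27=1 t=1,i=6
  ##.#.|#  b26=1 t=3,i=11
  ##..#|.  b25=0 t=6,i=2
  ##...|.  b24=0 t=1,i=10
  #.###|.  b23=0 t=1,i=7
  #.##.|#  b22=1 t=4,i=0
  #.#.#|#  b21=1 t=2,i=2
  #.#..|.  b20=0 t=2,i=6
  #..##|#  b19=1 t=3,i=6
  #..#.|#  b18=1 t=2,i=8
  #...#|.  b17=0 t=0,i=6
  #....|.  b16=0 t=0,i=10
  .####|.  b15=0 t=1,i=3
  .###.|.  b14=0 t=1,i=8
  .##.#|.  b13=0 t=5,i=9
  .##..|#  b12=1 t=4,i=1
  .#.##|#  b11=1 t=4,i=12
  .#.#.|.  b10=0 t=2,i=1
  .#..#|#  b9=1 t=2,i=7
  .#...|#  b8=1 t=0,i=5
  ..###|#  b7=1 t=1,i=2
  ..##.|#  b6=1 t=5,i=8
  ..#.#|.  b5=0 t=2,i=0
  ..#..|#  b4=1 t=0,i=4
  ...##|.  b3=0 t=1,i=1
  ...#.|#  b2=1 t=0,i=3
  ....#|#  b1=1 t=0,i=2
  .....|.  b0=0 t=0,i=0
  bits 11011100011011000001101111010110 = 3698072534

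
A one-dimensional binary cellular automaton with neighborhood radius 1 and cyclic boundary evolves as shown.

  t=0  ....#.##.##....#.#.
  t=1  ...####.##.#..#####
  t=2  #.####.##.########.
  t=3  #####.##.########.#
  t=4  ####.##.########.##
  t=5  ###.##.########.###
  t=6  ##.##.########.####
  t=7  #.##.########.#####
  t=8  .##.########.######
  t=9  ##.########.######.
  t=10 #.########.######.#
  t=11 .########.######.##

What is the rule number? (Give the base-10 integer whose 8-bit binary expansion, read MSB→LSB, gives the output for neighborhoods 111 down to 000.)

  ###|#  b7=1 t=1,i=4
  ##.|.  b6=0 t=0,i=7
  #.#|#  b5=1 t=0,i=5
  #..|#  b4=1 t=0,i=11
  .##|#  b3=1 t=0,i=6
  .#.|#  b2=1 t=0,i=4
  ..#|#  b1=1 t=0,i=3
  ...|.  b0=0 t=0,i=0
  bits 10111110 = 190

190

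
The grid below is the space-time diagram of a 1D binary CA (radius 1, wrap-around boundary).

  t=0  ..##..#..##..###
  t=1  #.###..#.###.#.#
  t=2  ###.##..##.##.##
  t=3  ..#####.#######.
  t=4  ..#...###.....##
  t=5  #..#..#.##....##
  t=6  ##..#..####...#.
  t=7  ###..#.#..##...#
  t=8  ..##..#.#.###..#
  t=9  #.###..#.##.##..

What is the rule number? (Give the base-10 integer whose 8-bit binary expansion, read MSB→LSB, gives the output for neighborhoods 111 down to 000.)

120

  nb ###: next=.  (t=0,i=14, bit7=0)
  nb ##.: next=#  (t=0,i=3, bit6=1)
  nb #.#: next=#  (t=1,i=1, bit5=1)
  nb #..: next=#  (t=0,i=0, bit4=1)
  nb .##: next=#  (t=0,i=2, bit3=1)
  nb .#.: next=.  (t=0,i=6, bit2=0)
  nb ..#: next=.  (t=0,i=1, bit1=0)
  nb ...: next=.  (t=3,i=0, bit0=0)
  bits 01111000 = 120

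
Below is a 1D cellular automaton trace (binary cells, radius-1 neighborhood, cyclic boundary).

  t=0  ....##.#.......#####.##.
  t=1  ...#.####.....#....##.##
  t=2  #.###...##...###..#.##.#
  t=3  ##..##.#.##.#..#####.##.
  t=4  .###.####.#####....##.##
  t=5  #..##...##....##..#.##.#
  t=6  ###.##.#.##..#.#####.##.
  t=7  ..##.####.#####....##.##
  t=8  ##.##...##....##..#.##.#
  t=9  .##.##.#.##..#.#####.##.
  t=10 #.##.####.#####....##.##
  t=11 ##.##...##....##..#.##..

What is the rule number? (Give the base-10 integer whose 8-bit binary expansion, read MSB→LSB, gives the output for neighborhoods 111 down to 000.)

118

  ###|.  b7=0 t=0,i=16
  ##.|#  b6=1 t=0,i=5
  #.#|#  b5=1 t=0,i=6
  #..|#  b4=1 t=0,i=8
  .##|.  b3=0 t=0,i=4
  .#.|#  b2=1 t=0,i=7
  ..#|#  b1=1 t=0,i=3
  ...|.  b0=0 t=0,i=0
  bits 01110110 = 118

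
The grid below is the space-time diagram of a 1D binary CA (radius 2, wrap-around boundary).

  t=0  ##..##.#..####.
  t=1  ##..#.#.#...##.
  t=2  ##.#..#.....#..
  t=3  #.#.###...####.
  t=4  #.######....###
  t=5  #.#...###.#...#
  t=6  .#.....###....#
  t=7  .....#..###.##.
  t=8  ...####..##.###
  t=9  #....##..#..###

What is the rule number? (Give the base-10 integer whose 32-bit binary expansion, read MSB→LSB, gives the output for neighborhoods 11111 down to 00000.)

1977899606

  [31] ##### => .  t=4,i=4
  [30] ####. => #  t=0,i=12
  [29] ###.# => #  t=0,i=13
  [28] ###.. => #  t=3,i=6
  [27] ##.## => .  t=0,i=14
  [26] ##.#. => #  t=0,i=6
  [25] ##..# => .  t=0,i=2
  [24] ##... => #  t=3,i=7
  [23] #.### => #  t=3,i=4
  [22] #.##. => #  t=0,i=0
  [21] #.#.# => #  t=1,i=6
  [20] #.#.. => .  t=0,i=7
  [19] #..## => .  t=0,i=3
  [18] #..#. => #  t=1,i=3
  [17] #...# => .  t=1,i=10
  [16] #.... => .  t=2,i=8
  [15] .#### => .  t=0,i=11
  [14] .###. => #  t=3,i=5
  [13] .##.# => .  t=0,i=5
  [12] .##.. => #  t=0,i=1
  [11] .#.## => #  t=3,i=3
  [10] .#.#. => .  t=1,i=5
  [9] .#..# => #  t=0,i=8
  [8] .#... => .  t=1,i=9
  [7] ..### => .  t=0,i=10
  [6] ..##. => #  t=0,i=4
  [5] ..#.# => .  t=1,i=4
  [4] ..#.. => #  t=2,i=6
  [3] ...## => .  t=1,i=11
  [2] ...#. => #  t=2,i=11
  [1] ....# => #  t=2,i=10
  [0] ..... => .  t=2,i=9
  bits 01110101111001000101101001010110 = 1977899606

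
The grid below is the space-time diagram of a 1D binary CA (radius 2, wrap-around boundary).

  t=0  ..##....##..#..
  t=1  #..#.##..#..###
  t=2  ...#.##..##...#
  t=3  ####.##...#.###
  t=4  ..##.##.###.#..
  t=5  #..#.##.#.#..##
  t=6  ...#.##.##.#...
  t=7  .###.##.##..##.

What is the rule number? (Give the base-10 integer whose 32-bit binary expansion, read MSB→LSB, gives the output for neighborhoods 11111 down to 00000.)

  nb #####: next=.  (t=3,i=0, bit31=0)
  nb ####.: next=#  (t=1,i=14, bit30=1)
  nb ###.#: next=#  (t=3,i=3, bit29=1)
  nb ###..: next=.  (t=1,i=0, bit28=0)
  nb ##.##: next=.  (t=3,i=4, bit27=0)
  nb ##.#.: next=.  (t=4,i=11, bit26=0)
  nb ##..#: next=.  (t=0,i=10, bit25=0)
  nb ##...: next=.  (t=0,i=4, bit24=0)
  nb #.###: next=#  (t=3,i=12, bit23=1)
  nb #.##.: next=#  (t=1,i=5, bit22=1)
  nb #.#.#: next=#  (t=5,i=8, bit21=1)
  nb #.#..: next=.  (t=4,i=12, bit20=0)
  nb #..##: next=.  (t=1,i=11, bit19=0)
  nb #..#.: next=.  (t=0,i=11, bit18=0)
  nb #...#: next=#  (t=2,i=1, bit17=1)
  nb #....: next=#  (t=0,i=5, bit16=1)
  nb .####: next=.  (t=1,i=13, bit15=0)
  nb .###.: next=.  (t=4,i=9, bit14=0)
  nb .##.#: next=#  (t=4,i=3, bit13=1)
  nb .##..: next=#  (t=0,i=3, bit12=1)
  nb .#.##: next=.  (t=1,i=4, bit11=0)
  nb .#.#.: next=#  (t=5,i=9, bit10=1)
  nb .#..#: next=#  (t=1,i=10, bit9=1)
  nb .#...: next=#  (t=0,i=13, bit8=1)
  nb ..###: next=.  (t=1,i=12, bit7=0)
  nb ..##.: next=.  (t=0,i=2, bit6=0)
  nb ..#.#: next=#  (t=1,i=3, bit5=1)
  nb ..#..: next=#  (t=0,i=12, bit4=1)
  nb ...##: next=.  (t=0,i=1, bit3=0)
  nb ...#.: next=#  (t=2,i=2, bit2=1)
  nb ....#: next=#  (t=0,i=0, bit1=1)
  nb .....: next=.  (t=6,i=0, bit0=0)
  bits 01100000111000110011011100110110 = 1625503542

1625503542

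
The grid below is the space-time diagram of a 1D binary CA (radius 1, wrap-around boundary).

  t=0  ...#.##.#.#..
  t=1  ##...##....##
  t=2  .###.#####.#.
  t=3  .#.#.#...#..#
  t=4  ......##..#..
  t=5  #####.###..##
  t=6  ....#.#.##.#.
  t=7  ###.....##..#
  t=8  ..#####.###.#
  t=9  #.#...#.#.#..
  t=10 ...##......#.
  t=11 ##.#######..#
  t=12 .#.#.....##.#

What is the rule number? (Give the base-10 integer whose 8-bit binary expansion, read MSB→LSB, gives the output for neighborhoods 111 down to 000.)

89

  ###|.  b7=0 t=1,i=0
  ##.|#  b6=1 t=0,i=6
  #.#|.  b5=0 t=0,i=4
  #..|#  b4=1 t=0,i=11
  .##|#  b3=1 t=0,i=5
  .#.|.  b2=0 t=0,i=3
  ..#|.  b1=0 t=0,i=2
  ...|#  b0=1 t=0,i=0
  bits 01011001 = 89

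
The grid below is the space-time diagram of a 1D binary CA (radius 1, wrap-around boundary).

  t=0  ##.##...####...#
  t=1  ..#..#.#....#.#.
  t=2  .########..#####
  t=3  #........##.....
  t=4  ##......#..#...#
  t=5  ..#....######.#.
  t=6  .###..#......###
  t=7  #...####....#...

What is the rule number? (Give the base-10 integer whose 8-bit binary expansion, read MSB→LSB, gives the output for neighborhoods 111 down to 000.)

54

  nb ###: next=.  (t=0,i=0, bit7=0)
  nb ##.: next=.  (t=0,i=1, bit6=0)
  nb #.#: next=#  (t=0,i=2, bit5=1)
  nb #..: next=#  (t=0,i=5, bit4=1)
  nb .##: next=.  (t=0,i=3, bit3=0)
  nb .#.: next=#  (t=1,i=2, bit2=1)
  nb ..#: next=#  (t=0,i=7, bit1=1)
  nb ...: next=.  (t=0,i=6, bit0=0)
  bits 00110110 = 54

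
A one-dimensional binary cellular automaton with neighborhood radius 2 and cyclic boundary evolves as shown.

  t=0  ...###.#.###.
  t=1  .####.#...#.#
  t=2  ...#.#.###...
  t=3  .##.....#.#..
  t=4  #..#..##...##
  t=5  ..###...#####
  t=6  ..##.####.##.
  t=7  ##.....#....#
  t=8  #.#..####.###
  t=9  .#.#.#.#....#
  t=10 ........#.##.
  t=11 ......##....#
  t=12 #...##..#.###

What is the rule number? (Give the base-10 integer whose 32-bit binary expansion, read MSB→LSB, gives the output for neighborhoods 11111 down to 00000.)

3305522078

  nb #####: next=#  (t=5,i=10, bit31=1)
  nb ####.: next=#  (t=1,i=3, bit30=1)
  nb ###.#: next=.  (t=0,i=5, bit29=0)
  nb ###..: next=.  (t=0,i=11, bit28=0)
  nb ##.##: next=.  (t=6,i=4, bit27=0)
  nb ##.#.: next=#  (t=0,i=6, bit26=1)
  nb ##..#: next=.  (t=4,i=1, bit25=0)
  nb ##...: next=#  (t=0,i=12, bit24=1)
  nb #.###: next=.  (t=0,i=9, bit23=0)
  nb #.##.: next=.  (t=6,i=10, bit22=0)
  nb #.#.#: next=.  (t=0,i=7, bit21=0)
  nb #.#..: next=.  (t=1,i=6, bit20=0)
  nb #..##: next=.  (t=4,i=5, bit19=0)
  nb #..#.: next=#  (t=4,i=2, bit18=1)
  nb #...#: next=#  (t=1,i=8, bit17=1)
  nb #....: next=.  (t=0,i=0, bit16=0)
  nb .####: next=.  (t=1,i=2, bit15=0)
  nb .###.: next=#  (t=0,i=4, bit14=1)
  nb .##.#: next=.  (t=6,i=3, bit13=0)
  nb .##..: next=.  (t=3,i=2, bit12=0)
  nb .#.##: next=.  (t=0,i=8, bit11=0)
  nb .#.#.: next=.  (t=1,i=11, bit10=0)
  nb .#..#: next=#  (t=4,i=4, bit9=1)
  nb .#...: next=#  (t=1,i=7, bit8=1)
  nb ..###: next=#  (t=0,i=3, bit7=1)
  nb ..##.: next=.  (t=3,i=1, bit6=0)
  nb ..#.#: next=.  (t=1,i=10, bit5=0)
  nb ..#..: next=#  (t=4,i=3, bit4=1)
  nb ...##: next=#  (t=0,i=2, bit3=1)
  nb ...#.: next=#  (t=1,i=9, bit2=1)
  nb ....#: next=#  (t=0,i=1, bit1=1)
  nb .....: next=.  (t=2,i=0, bit0=0)
  bits 11000101000001100100001110011110 = 3305522078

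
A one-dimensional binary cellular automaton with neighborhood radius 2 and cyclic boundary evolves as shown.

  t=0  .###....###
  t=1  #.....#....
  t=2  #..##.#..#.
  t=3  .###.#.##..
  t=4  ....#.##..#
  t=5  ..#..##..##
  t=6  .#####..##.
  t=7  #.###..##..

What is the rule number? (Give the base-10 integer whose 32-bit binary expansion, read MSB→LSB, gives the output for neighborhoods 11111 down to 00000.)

3427699283

  nb #####: next=#  (t=6,i=3, bit31=1)
  nb ####.: next=#  (t=6,i=4, bit30=1)
  nb ###.#: next=.  (t=0,i=10, bit29=0)
  nb ###..: next=.  (t=0,i=3, bit28=0)
  nb ##.##: next=#  (t=0,i=0, bit27=1)
  nb ##.#.: next=#  (t=2,i=5, bit26=1)
  nb ##..#: next=.  (t=4,i=8, bit25=0)
  nb ##...: next=.  (t=0,i=4, bit24=0)
  nb #.###: next=.  (t=0,i=1, bit23=0)
  nb #.##.: next=#  (t=3,i=7, bit22=1)
  nb #.#.#: next=.  (t=3,i=5, bit21=0)
  nb #.#..: next=.  (t=2,i=0, bit20=0)
  nb #..##: next=#  (t=2,i=2, bit19=1)
  nb #..#.: next=#  (t=2,i=8, bit18=1)
  nb #...#: next=#  (t=3,i=10, bit17=1)
  nb #....: next=.  (t=0,i=5, bit16=0)
  nb .####: next=#  (t=6,i=2, bit15=1)
  nb .###.: next=.  (t=0,i=2, bit14=0)
  nb .##.#: next=.  (t=2,i=4, bit13=0)
  nb .##..: next=.  (t=3,i=8, bit12=0)
  nb .#.##: next=#  (t=3,i=6, bit11=1)
  nb .#.#.: next=.  (t=2,i=10, bit10=0)
  nb .#..#: next=#  (t=2,i=1, bit9=1)
  nb .#...: next=.  (t=1,i=1, bit8=0)
  nb ..###: next=.  (t=0,i=8, bit7=0)
  nb ..##.: next=#  (t=2,i=3, bit6=1)
  nb ..#.#: next=.  (t=2,i=9, bit5=0)
  nb ..#..: next=#  (t=1,i=0, bit4=1)
  nb ...##: next=.  (t=0,i=7, bit3=0)
  nb ...#.: next=.  (t=1,i=5, bit2=0)
  nb ....#: next=#  (t=0,i=6, bit1=1)
  nb .....: next=#  (t=1,i=3, bit0=1)
  bits 11001100010011101000101001010011 = 3427699283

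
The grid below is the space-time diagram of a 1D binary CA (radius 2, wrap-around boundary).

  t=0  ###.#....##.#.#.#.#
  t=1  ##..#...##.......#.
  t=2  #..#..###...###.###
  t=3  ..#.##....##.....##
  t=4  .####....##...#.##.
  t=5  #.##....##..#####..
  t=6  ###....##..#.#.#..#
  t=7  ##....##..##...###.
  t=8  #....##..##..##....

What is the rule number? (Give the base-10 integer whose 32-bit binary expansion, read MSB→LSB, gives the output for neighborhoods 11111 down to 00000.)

1079937645

  [31] ##### => .  t=5,i=14
  [30] ####. => #  t=0,i=1
  [29] ###.# => .  t=0,i=2
  [28] ###.. => .  t=2,i=0
  [27] ##.## => .  t=2,i=15
  [26] ##.#. => .  t=0,i=3
  [25] ##..# => .  t=1,i=2
  [24] ##... => .  t=1,i=10
  [23] #.### => .  t=0,i=18
  [22] #.##. => #  t=1,i=0
  [21] #.#.# => .  t=0,i=12
  [20] #.#.. => #  t=0,i=4
  [19] #..## => #  t=2,i=5
  [18] #..#. => #  t=1,i=3
  [17] #...# => #  t=1,i=6
  [16] #.... => .  t=0,i=6
  [15] .#### => #  t=0,i=0
  [14] .###. => .  t=2,i=7
  [13] .##.# => .  t=0,i=10
  [12] .##.. => .  t=1,i=1
  [11] .#.## => #  t=0,i=17
  [10] .#.#. => .  t=0,i=13
  [9] .#..# => #  t=2,i=4
  [8] .#... => .  t=0,i=5
  [7] ..### => .  t=2,i=6
  [6] ..##. => #  t=0,i=9
  [5] ..#.# => #  t=1,i=17
  [4] ..#.. => .  t=1,i=4
  [3] ...## => #  t=0,i=8
  [2] ...#. => #  t=1,i=16
  [1] ....# => .  t=0,i=7
  [0] ..... => #  t=1,i=12
  bits 01000000010111101000101001101101 = 1079937645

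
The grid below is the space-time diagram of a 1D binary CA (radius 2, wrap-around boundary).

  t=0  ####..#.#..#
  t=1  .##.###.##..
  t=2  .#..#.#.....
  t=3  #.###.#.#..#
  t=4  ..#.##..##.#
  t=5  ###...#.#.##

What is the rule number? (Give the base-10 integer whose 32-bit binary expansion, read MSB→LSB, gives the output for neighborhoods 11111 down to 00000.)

  #####|#  b31=1 t=0,i=1
  ####.|#  b30=1 t=0,i=2
  ###.#|#  b29=1 t=1,i=6
  ###..|.  b28=0 t=0,i=3
  ##.##|.  b27=0 t=1,i=3
  ##.#.|#  b26=1 t=3,i=5
  ##..#|#  b25=1 t=0,i=4
  ##...|.  b24=0 t=1,i=10
  #.###|#  b23=1 t=1,i=4
  #.##.|.  b22=0 t=1,i=8
  #.#.#|.  b21=0 t=3,i=6
  #.#..|#  b20=1 t=0,i=8
  #..##|.  b19=0 t=0,i=10
  #..#.|#  b18=1 t=0,i=5
  #...#|.  b17=0 t=1,i=11
  #....|#  b16=1 t=2,i=8
  .####|.  b15=0 t=0,i=0
  .###.|.  b14=0 t=1,i=5
  .##.#|.  b13=0 t=1,i=2
  .##..|.  b12=0 t=1,i=9
  .#.##|.  b11=0 t=4,i=3
  .#.#.|.  b10=0 t=0,i=7
  .#..#|#  b9=1 t=0,i=9
  .#...|.  b8=0 t=2,i=7
  ..###|.  b7=0 t=0,i=11
  ..##.|#  b6=1 t=1,i=1
  ..#.#|#  b5=1 t=0,i=6
  ..#..|.  b4=0 t=2,i=1
  ...##|.  b3=0 t=1,i=0
  ...#.|#  b2=1 t=2,i=0
  ....#|#  b1=1 t=2,i=11
  .....|.  b0=0 t=2,i=9
  bits 11100110100101010000001001100110 = 3868525158

3868525158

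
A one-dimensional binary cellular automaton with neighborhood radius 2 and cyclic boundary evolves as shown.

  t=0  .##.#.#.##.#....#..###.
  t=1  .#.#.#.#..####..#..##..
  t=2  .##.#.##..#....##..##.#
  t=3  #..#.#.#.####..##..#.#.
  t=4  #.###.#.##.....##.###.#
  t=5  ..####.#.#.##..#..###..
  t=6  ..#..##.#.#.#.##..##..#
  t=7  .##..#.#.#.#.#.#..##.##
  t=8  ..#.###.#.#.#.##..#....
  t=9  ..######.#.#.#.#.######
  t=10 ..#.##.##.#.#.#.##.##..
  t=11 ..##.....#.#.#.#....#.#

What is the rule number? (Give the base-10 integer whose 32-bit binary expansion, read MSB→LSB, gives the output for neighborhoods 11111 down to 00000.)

  nb #####: next=#  (t=9,i=4, bit31=1)
  nb ####.: next=.  (t=1,i=12, bit30=0)
  nb ###.#: next=#  (t=4,i=4, bit29=1)
  nb ###..: next=.  (t=0,i=21, bit28=0)
  nb ##.##: next=.  (t=4,i=1, bit27=0)
  nb ##.#.: next=#  (t=0,i=3, bit26=1)
  nb ##..#: next=.  (t=0,i=22, bit25=0)
  nb ##...: next=.  (t=1,i=21, bit24=0)
  nb #.###: next=#  (t=3,i=9, bit23=1)
  nb #.##.: next=.  (t=0,i=8, bit22=0)
  nb #.#.#: next=.  (t=0,i=4, bit21=0)
  nb #.#..: next=#  (t=0,i=11, bit20=1)
  nb #..##: next=.  (t=0,i=0, bit19=0)
  nb #..#.: next=#  (t=1,i=15, bit18=1)
  nb #...#: next=#  (t=1,i=22, bit17=1)
  nb #....: next=#  (t=0,i=13, bit16=1)
  nb .####: next=.  (t=1,i=11, bit15=0)
  nb .###.: next=#  (t=0,i=20, bit14=1)
  nb .##.#: next=.  (t=0,i=2, bit13=0)
  nb .##..: next=#  (t=1,i=20, bit12=1)
  nb .#.##: next=#  (t=0,i=7, bit11=1)
  nb .#.#.: next=#  (t=0,i=5, bit10=1)
  nb .#..#: next=.  (t=0,i=17, bit9=0)
  nb .#...: next=#  (t=0,i=12, bit8=1)
  nb ..###: next=#  (t=0,i=19, bit7=1)
  nb ..##.: next=#  (t=0,i=1, bit6=1)
  nb ..#.#: next=#  (t=1,i=1, bit5=1)
  nb ..#..: next=#  (t=0,i=16, bit4=1)
  nb ...##: next=.  (t=2,i=14, bit3=0)
  nb ...#.: next=.  (t=0,i=15, bit2=0)
  nb ....#: next=.  (t=0,i=14, bit1=0)
  nb .....: next=#  (t=4,i=12, bit0=1)
  bits 10100100100101110101110111110001 = 2761383409

2761383409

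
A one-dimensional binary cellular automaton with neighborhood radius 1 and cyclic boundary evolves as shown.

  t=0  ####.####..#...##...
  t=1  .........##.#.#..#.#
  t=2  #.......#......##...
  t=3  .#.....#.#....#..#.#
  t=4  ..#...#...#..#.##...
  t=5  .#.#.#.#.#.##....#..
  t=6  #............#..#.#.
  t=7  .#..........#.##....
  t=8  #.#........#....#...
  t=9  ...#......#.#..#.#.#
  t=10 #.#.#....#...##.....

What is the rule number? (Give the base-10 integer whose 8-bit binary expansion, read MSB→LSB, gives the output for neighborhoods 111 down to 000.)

  ###|.  b7=0 t=0,i=1
  ##.|.  b6=0 t=0,i=3
  #.#|.  b5=0 t=0,i=4
  #..|#  b4=1 t=0,i=9
  .##|.  b3=0 t=0,i=0
  .#.|.  b2=0 t=0,i=11
  ..#|#  b1=1 t=0,i=10
  ...|.  b0=0 t=0,i=13
  bits 00010010 = 18

18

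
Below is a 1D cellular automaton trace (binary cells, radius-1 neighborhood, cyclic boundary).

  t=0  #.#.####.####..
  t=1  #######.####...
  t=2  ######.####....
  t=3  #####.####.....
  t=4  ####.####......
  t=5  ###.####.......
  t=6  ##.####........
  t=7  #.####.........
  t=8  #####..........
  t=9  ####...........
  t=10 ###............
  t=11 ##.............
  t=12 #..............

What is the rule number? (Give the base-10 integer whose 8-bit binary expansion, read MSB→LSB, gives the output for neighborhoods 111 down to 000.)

  ### -> #   bit 7 = 1  t=0,i=5
  ##. -> .   bit 6 = 0  t=0,i=7
  #.# -> #   bit 5 = 1  t=0,i=1
  #.. -> .   bit 4 = 0  t=0,i=13
  .## -> #   bit 3 = 1  t=0,i=4
  .#. -> #   bit 2 = 1  t=0,i=0
  ..# -> .   bit 1 = 0  t=0,i=14
  ... -> .   bit 0 = 0  t=1,i=13
  bits 10101100 = 172

172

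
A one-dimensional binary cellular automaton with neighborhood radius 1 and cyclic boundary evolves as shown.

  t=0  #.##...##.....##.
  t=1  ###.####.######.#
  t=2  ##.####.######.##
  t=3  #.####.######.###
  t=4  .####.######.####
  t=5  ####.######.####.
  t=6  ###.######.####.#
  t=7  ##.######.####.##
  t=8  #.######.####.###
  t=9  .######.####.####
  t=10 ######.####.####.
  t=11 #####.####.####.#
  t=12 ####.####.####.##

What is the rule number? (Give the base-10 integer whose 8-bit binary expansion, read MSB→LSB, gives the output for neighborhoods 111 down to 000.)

191

  nb ###: next=#  (t=1,i=0, bit7=1)
  nb ##.: next=.  (t=0,i=3, bit6=0)
  nb #.#: next=#  (t=0,i=1, bit5=1)
  nb #..: next=#  (t=0,i=4, bit4=1)
  nb .##: next=#  (t=0,i=2, bit3=1)
  nb .#.: next=#  (t=0,i=0, bit2=1)
  nb ..#: next=#  (t=0,i=6, bit1=1)
  nb ...: next=#  (t=0,i=5, bit0=1)
  bits 10111111 = 191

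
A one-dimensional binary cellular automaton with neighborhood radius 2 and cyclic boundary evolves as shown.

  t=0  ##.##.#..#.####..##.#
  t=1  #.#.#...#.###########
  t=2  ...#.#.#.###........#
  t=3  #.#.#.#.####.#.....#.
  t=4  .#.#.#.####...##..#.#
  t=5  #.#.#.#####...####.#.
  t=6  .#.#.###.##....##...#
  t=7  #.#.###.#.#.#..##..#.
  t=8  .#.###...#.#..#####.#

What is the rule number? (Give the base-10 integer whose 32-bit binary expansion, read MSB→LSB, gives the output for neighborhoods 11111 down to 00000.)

  ##### -> .   bit 31 = 0  t=1,i=12
  ####. -> #   bit 30 = 1  t=0,i=13
  ###.# -> .   bit 29 = 0  t=0,i=1
  ###.. -> #   bit 28 = 1  t=0,i=14
  ##.## -> #   bit 27 = 1  t=0,i=2
  ##.#. -> .   bit 26 = 0  t=0,i=5
  ##..# -> #   bit 25 = 1  t=0,i=15
  ##... -> .   bit 24 = 0  t=2,i=12
  #.### -> #   bit 23 = 1  t=0,i=11
  #.##. -> .   bit 22 = 0  t=0,i=3
  #.#.# -> .   bit 21 = 0  t=1,i=2
  #.#.. -> .   bit 20 = 0  t=0,i=6
  #..## -> #   bit 19 = 1  t=0,i=16
  #..#. -> #   bit 18 = 1  t=0,i=8
  #...# -> .   bit 17 = 0  t=1,i=6
  #.... -> #   bit 16 = 1  t=2,i=13
  .#### -> #   bit 15 = 1  t=0,i=12
  .###. -> #   bit 14 = 1  t=0,i=0
  .##.# -> #   bit 13 = 1  t=0,i=4
  .##.. -> #   bit 12 = 1  t=4,i=15
  .#.## -> #   bit 11 = 1  t=0,i=10
  .#.#. -> #   bit 10 = 1  t=1,i=3
  .#..# -> .   bit 9 = 0  t=0,i=7
  .#... -> #   bit 8 = 1  t=1,i=5
  ..### -> .   bit 7 = 0  t=5,i=14
  ..##. -> #   bit 6 = 1  t=0,i=17
  ..#.# -> .   bit 5 = 0  t=0,i=9
  ..#.. -> .   bit 4 = 0  t=2,i=20
  ...## -> .   bit 3 = 0  t=4,i=13
  ...#. -> #   bit 2 = 1  t=1,i=7
  ....# -> .   bit 1 = 0  t=2,i=18
  ..... -> .   bit 0 = 0  t=2,i=14
  bits 01011010100011011111110101000100 = 1519254852

1519254852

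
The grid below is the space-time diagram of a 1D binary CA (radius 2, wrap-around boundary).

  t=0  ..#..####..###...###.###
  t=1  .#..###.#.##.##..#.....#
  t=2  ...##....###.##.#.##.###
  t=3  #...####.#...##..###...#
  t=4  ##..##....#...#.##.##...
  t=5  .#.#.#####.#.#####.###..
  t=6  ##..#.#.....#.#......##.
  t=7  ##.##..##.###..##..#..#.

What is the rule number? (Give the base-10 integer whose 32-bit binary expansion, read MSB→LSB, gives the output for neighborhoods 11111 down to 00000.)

  [31] ##### => .  t=5,i=7
  [30] ####. => .  t=0,i=7
  [29] ###.# => .  t=0,i=19
  [28] ###.. => #  t=0,i=8
  [27] ##.## => .  t=0,i=20
  [26] ##.#. => .  t=1,i=7
  [25] ##..# => .  t=0,i=0
  [24] ##... => #  t=0,i=14
  [23] #.### => .  t=0,i=21
  [22] #.##. => #  t=1,i=10
  [21] #.#.# => .  t=1,i=8
  [20] #.#.. => .  t=1,i=1
  [19] #..## => #  t=0,i=4
  [18] #..#. => #  t=0,i=1
  [17] #...# => .  t=0,i=15
  [16] #.... => #  t=1,i=19
  [15] .#### => #  t=0,i=6
  [14] .###. => .  t=0,i=12
  [13] .##.# => #  t=1,i=11
  [12] .##.. => #  t=1,i=14
  [11] .#.## => #  t=1,i=9
  [10] .#.#. => .  t=1,i=0
  [9] .#..# => .  t=0,i=3
  [8] .#... => #  t=1,i=18
  [7] ..### => #  t=0,i=5
  [6] ..##. => .  t=2,i=3
  [5] ..#.# => #  t=1,i=23
  [4] ..#.. => .  t=0,i=2
  [3] ...## => .  t=0,i=16
  [2] ...#. => #  t=1,i=22
  [1] ....# => #  t=1,i=21
  [0] ..... => .  t=1,i=20
  bits 00010001010011011011100110100110 = 290306470

290306470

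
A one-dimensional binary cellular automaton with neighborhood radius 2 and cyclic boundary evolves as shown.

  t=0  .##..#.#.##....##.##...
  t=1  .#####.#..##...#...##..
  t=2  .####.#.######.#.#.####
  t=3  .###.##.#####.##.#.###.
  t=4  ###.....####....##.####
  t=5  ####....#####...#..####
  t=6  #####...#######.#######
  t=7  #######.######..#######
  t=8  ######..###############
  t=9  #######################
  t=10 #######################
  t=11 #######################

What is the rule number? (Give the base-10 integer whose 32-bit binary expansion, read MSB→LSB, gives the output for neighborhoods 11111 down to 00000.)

  #####|#  b31=1 t=1,i=3
  ####.|#  b30=1 t=1,i=4
  ###.#|.  b29=0 t=1,i=5
  ###..|#  b28=1 t=3,i=21
  ##.##|.  b27=0 t=0,i=17
  ##.#.|#  b26=1 t=1,i=6
  ##..#|#  b25=1 t=0,i=3
  ##...|#  b24=1 t=0,i=11
  #.###|#  b23=1 t=2,i=1
  #.##.|.  b22=0 t=0,i=9
  #.#.#|#  b21=1 t=0,i=7
  #.#..|.  b20=0 t=1,i=7
  #..##|#  b19=1 t=1,i=9
  #..#.|#  b18=1 t=0,i=4
  #...#|#  b17=1 t=1,i=13
  #....|.  b16=0 t=0,i=12
  .####|#  b15=1 t=1,i=2
  .###.|#  b14=1 t=3,i=2
  .##.#|.  b13=0 t=0,i=16
  .##..|#  b12=1 t=0,i=2
  .#.##|.  b11=0 t=0,i=8
  .#.#.|.  b10=0 t=0,i=6
  .#..#|#  b9=1 t=1,i=8
  .#...|.  b8=0 t=1,i=16
  ..###|#  b7=1 t=1,i=1
  ..##.|#  b6=1 t=0,i=1
  ..#.#|#  b5=1 t=0,i=5
  ..#..|#  b4=1 t=1,i=15
  ...##|.  b3=0 t=0,i=0
  ...#.|.  b2=0 t=1,i=14
  ....#|.  b1=0 t=0,i=13
  .....|.  b0=0 t=4,i=5
  bits 11010111101011101101001011110000 = 3618558704

3618558704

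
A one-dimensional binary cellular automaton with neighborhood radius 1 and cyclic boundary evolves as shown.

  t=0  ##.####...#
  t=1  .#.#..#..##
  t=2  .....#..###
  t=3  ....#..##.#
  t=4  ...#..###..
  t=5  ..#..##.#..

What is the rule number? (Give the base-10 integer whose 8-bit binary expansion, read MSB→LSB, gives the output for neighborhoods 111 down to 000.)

74

  [7] ### => .  t=0,i=0
  [6] ##. => #  t=0,i=1
  [5] #.# => .  t=0,i=2
  [4] #.. => .  t=0,i=7
  [3] .## => #  t=0,i=3
  [2] .#. => .  t=1,i=1
  [1] ..# => #  t=0,i=9
  [0] ... => .  t=0,i=8
  bits 01001010 = 74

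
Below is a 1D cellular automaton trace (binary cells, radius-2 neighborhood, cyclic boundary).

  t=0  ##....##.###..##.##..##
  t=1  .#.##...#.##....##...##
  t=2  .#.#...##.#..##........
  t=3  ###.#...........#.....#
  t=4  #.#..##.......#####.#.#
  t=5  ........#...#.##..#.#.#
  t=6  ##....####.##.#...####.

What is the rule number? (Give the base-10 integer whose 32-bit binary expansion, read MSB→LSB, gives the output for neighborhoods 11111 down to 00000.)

945931702

  nb #####: next=.  (t=4,i=16, bit31=0)
  nb ####.: next=.  (t=0,i=0, bit30=0)
  nb ###.#: next=#  (t=3,i=2, bit29=1)
  nb ###..: next=#  (t=0,i=1, bit28=1)
  nb ##.##: next=#  (t=0,i=8, bit27=1)
  nb ##.#.: next=.  (t=1,i=0, bit26=0)
  nb ##..#: next=.  (t=0,i=12, bit25=0)
  nb ##...: next=.  (t=0,i=2, bit24=0)
  nb #.###: next=.  (t=0,i=9, bit23=0)
  nb #.##.: next=#  (t=0,i=17, bit22=1)
  nb #.#.#: next=#  (t=1,i=1, bit21=1)
  nb #.#..: next=.  (t=2,i=3, bit20=0)
  nb #..##: next=.  (t=0,i=13, bit19=0)
  nb #..#.: next=.  (t=5,i=17, bit18=0)
  nb #...#: next=.  (t=1,i=6, bit17=0)
  nb #....: next=#  (t=0,i=3, bit16=1)
  nb .####: next=#  (t=0,i=22, bit15=1)
  nb .###.: next=#  (t=0,i=10, bit14=1)
  nb .##.#: next=.  (t=0,i=7, bit13=0)
  nb .##..: next=.  (t=0,i=18, bit12=0)
  nb .#.##: next=.  (t=1,i=2, bit11=0)
  nb .#.#.: next=#  (t=2,i=2, bit10=1)
  nb .#..#: next=.  (t=2,i=11, bit9=0)
  nb .#...: next=#  (t=2,i=4, bit8=1)
  nb ..###: next=#  (t=0,i=21, bit7=1)
  nb ..##.: next=.  (t=0,i=6, bit6=0)
  nb ..#.#: next=#  (t=1,i=8, bit5=1)
  nb ..#..: next=#  (t=3,i=16, bit4=1)
  nb ...##: next=.  (t=0,i=5, bit3=0)
  nb ...#.: next=#  (t=1,i=7, bit2=1)
  nb ....#: next=#  (t=0,i=4, bit1=1)
  nb .....: next=.  (t=2,i=17, bit0=0)
  bits 00111000011000011100010110110110 = 945931702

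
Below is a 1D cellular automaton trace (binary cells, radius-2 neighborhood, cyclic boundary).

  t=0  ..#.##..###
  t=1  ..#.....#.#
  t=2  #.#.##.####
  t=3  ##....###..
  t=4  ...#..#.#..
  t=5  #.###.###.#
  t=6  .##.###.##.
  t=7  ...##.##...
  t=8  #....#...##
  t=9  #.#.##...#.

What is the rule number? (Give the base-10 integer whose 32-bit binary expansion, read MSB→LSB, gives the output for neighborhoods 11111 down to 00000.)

1016170165

  nb #####: next=.  (t=2,i=9, bit31=0)
  nb ####.: next=.  (t=2,i=10, bit30=0)
  nb ###.#: next=#  (t=2,i=0, bit29=1)
  nb ###..: next=#  (t=0,i=10, bit28=1)
  nb ##.##: next=#  (t=2,i=6, bit27=1)
  nb ##.#.: next=#  (t=2,i=1, bit26=1)
  nb ##..#: next=.  (t=0,i=0, bit25=0)
  nb ##...: next=.  (t=3,i=2, bit24=0)
  nb #.###: next=#  (t=2,i=7, bit23=1)
  nb #.##.: next=.  (t=0,i=4, bit22=0)
  nb #.#.#: next=.  (t=2,i=2, bit21=0)
  nb #.#..: next=#  (t=1,i=10, bit20=1)
  nb #..##: next=.  (t=0,i=7, bit19=0)
  nb #..#.: next=.  (t=0,i=1, bit18=0)
  nb #...#: next=.  (t=8,i=7, bit17=0)
  nb #....: next=#  (t=1,i=4, bit16=1)
  nb .####: next=#  (t=2,i=8, bit15=1)
  nb .###.: next=.  (t=0,i=9, bit14=0)
  nb .##.#: next=.  (t=2,i=5, bit13=0)
  nb .##..: next=.  (t=0,i=5, bit12=0)
  nb .#.##: next=.  (t=0,i=3, bit11=0)
  nb .#.#.: next=#  (t=1,i=9, bit10=1)
  nb .#..#: next=#  (t=1,i=0, bit9=1)
  nb .#...: next=.  (t=1,i=3, bit8=0)
  nb ..###: next=#  (t=0,i=8, bit7=1)
  nb ..##.: next=.  (t=3,i=0, bit6=0)
  nb ..#.#: next=#  (t=0,i=2, bit5=1)
  nb ..#..: next=#  (t=1,i=2, bit4=1)
  nb ...##: next=.  (t=3,i=5, bit3=0)
  nb ...#.: next=#  (t=1,i=7, bit2=1)
  nb ....#: next=.  (t=1,i=6, bit1=0)
  nb .....: next=#  (t=1,i=5, bit0=1)
  bits 00111100100100011000011010110101 = 1016170165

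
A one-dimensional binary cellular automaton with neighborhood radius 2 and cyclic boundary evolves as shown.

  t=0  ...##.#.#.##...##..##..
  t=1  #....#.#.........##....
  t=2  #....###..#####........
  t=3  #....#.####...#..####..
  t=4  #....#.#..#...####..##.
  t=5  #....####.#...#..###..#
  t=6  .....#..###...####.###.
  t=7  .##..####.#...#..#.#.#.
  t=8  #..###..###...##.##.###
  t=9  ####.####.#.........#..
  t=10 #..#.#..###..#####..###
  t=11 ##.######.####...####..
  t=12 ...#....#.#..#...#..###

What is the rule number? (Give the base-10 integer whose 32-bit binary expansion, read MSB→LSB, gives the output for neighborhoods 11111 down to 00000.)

  nb #####: next=.  (t=2,i=12, bit31=0)
  nb ####.: next=.  (t=2,i=13, bit30=0)
  nb ###.#: next=#  (t=5,i=8, bit29=1)
  nb ###..: next=#  (t=2,i=7, bit28=1)
  nb ##.##: next=.  (t=6,i=18, bit27=0)
  nb ##.#.: next=#  (t=0,i=5, bit26=1)
  nb ##..#: next=#  (t=0,i=17, bit25=1)
  nb ##...: next=.  (t=0,i=12, bit24=0)
  nb #.###: next=#  (t=3,i=7, bit23=1)
  nb #.##.: next=.  (t=0,i=10, bit22=0)
  nb #.#.#: next=.  (t=0,i=6, bit21=0)
  nb #.#..: next=#  (t=1,i=7, bit20=1)
  nb #..##: next=#  (t=0,i=18, bit19=1)
  nb #..#.: next=.  (t=3,i=22, bit18=0)
  nb #...#: next=.  (t=0,i=13, bit17=0)
  nb #....: next=.  (t=0,i=22, bit16=0)
  nb .####: next=.  (t=2,i=11, bit15=0)
  nb .###.: next=.  (t=2,i=6, bit14=0)
  nb .##.#: next=.  (t=0,i=4, bit13=0)
  nb .##..: next=.  (t=0,i=11, bit12=0)
  nb .#.##: next=.  (t=0,i=9, bit11=0)
  nb .#.#.: next=#  (t=0,i=7, bit10=1)
  nb .#..#: next=#  (t=3,i=15, bit9=1)
  nb .#...: next=.  (t=1,i=1, bit8=0)
  nb ..###: next=#  (t=2,i=5, bit7=1)
  nb ..##.: next=.  (t=0,i=3, bit6=0)
  nb ..#.#: next=#  (t=1,i=5, bit5=1)
  nb ..#..: next=#  (t=1,i=0, bit4=1)
  nb ...##: next=.  (t=0,i=2, bit3=0)
  nb ...#.: next=.  (t=1,i=4, bit2=0)
  nb ....#: next=.  (t=0,i=1, bit1=0)
  nb .....: next=#  (t=0,i=0, bit0=1)
  bits 00110110100110000000011010110001 = 915932849

915932849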